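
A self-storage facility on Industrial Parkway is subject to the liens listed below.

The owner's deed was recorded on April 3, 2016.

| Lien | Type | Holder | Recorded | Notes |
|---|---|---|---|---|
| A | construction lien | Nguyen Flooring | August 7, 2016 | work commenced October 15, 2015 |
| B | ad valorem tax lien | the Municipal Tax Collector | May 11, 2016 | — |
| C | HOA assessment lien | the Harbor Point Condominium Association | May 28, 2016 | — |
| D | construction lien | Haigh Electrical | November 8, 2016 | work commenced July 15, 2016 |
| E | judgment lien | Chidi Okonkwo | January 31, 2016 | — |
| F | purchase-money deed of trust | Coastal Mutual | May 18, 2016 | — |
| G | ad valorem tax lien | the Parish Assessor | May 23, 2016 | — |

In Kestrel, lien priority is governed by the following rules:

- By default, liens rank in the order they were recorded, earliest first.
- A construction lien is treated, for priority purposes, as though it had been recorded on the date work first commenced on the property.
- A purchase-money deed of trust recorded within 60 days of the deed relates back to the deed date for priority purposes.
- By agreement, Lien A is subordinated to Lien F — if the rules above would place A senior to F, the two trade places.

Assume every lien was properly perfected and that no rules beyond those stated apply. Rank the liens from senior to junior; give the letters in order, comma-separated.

Effective dates: A is treated as recorded October 15, 2015, the work-commencement date; D is treated as recorded July 15, 2016, the work-commencement date; F's effective date is the deed date, April 3, 2016.
By effective date: A (October 15, 2015), E (January 31, 2016), F (April 3, 2016), B (May 11, 2016), G (May 23, 2016), C (May 28, 2016), D (July 15, 2016).
A is senior to F before the subordination, so the two trade places.

F, E, A, B, G, C, D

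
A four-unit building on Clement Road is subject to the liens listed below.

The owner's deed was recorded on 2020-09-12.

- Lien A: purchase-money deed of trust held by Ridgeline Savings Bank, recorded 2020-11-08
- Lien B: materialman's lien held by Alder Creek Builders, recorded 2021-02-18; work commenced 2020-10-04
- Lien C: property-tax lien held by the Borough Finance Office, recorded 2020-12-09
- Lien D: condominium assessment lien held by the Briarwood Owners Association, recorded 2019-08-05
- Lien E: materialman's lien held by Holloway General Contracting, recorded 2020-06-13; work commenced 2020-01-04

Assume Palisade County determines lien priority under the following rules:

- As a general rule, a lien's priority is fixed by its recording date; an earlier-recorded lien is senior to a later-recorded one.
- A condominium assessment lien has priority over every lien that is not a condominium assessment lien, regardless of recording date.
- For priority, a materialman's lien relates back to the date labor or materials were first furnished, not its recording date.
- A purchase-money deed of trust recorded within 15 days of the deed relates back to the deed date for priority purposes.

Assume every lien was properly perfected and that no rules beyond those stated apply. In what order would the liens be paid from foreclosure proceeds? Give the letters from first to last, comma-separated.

Effective dates after the stated exceptions: A was recorded 57 days after the deed, outside the 15-day window, so it keeps its recording date; B is treated as recorded 2020-10-04, the work-commencement date; E relates back to 2020-01-04 (work commenced).
D, as a condominium assessment lien, has superpriority and ranks first.
Among the remaining liens, by effective date: E (2020-01-04), B (2020-10-04), A (2020-11-08), C (2020-12-09).

D, E, B, A, C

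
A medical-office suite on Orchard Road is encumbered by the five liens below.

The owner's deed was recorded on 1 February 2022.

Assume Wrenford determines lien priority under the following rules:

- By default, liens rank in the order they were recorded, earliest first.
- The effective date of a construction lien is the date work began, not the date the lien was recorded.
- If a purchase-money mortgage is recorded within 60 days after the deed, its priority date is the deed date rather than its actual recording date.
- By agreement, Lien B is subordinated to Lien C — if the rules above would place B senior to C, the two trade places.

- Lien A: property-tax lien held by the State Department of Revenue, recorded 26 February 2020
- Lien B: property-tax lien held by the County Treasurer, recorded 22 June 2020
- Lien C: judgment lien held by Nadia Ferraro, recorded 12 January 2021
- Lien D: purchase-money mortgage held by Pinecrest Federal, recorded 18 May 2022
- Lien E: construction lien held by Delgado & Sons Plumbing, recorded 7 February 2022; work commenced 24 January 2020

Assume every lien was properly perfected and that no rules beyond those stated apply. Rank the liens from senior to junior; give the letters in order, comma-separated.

Effective dates: D missed the 60-day window (106 days after the deed), so its recording date stands; E's effective date is 24 January 2020, when work began.
Sorted by effective date: E (24 January 2020), A (26 February 2020), B (22 June 2020), C (12 January 2021), D (18 May 2022).
B is senior to C before the subordination, so the two trade places.

E, A, C, B, D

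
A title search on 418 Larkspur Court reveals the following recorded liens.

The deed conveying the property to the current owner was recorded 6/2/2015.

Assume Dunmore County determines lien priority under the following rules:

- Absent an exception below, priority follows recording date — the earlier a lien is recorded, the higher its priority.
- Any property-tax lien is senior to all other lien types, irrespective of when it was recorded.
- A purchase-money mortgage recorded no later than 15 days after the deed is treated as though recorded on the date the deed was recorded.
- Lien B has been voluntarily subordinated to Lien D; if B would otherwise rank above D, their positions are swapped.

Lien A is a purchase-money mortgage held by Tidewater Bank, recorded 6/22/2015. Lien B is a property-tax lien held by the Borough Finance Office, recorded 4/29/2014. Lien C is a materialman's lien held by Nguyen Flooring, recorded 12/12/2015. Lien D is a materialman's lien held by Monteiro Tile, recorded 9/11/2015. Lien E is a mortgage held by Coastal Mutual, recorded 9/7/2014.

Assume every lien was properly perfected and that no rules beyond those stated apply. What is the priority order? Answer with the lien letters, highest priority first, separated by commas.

Effective dates after the stated exceptions: A was recorded 20 days after the deed, outside the 15-day window, so it keeps its recording date.
B, as a property-tax lien, has superpriority and ranks first.
Ordering the rest by effective date: E (9/7/2014), A (6/22/2015), D (9/11/2015), C (12/12/2015).
B would otherwise be senior to D, so under the subordination agreement B and D exchange positions.

D, E, A, B, C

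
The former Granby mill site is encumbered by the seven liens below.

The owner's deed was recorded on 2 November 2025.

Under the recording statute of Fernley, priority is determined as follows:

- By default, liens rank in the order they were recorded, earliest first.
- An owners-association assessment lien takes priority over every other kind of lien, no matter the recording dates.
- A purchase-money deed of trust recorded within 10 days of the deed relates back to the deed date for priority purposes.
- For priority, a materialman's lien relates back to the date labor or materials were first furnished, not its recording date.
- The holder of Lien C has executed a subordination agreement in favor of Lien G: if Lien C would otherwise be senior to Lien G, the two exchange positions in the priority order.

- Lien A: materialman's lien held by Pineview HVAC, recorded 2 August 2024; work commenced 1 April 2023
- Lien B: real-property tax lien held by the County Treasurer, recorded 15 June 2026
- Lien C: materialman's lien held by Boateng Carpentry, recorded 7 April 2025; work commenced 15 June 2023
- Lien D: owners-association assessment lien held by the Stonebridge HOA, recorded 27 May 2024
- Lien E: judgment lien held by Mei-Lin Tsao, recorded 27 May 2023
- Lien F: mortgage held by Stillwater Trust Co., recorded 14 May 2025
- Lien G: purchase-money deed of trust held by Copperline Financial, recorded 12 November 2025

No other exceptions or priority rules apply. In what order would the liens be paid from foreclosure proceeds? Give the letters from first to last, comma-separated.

D, A, E, G, F, C, B

Effective dates: A relates back to 1 April 2023 (work commenced); C's effective date is 15 June 2023, when work began; G relates back to the deed date 2 November 2025.
As an owners-association assessment lien, D is senior to every other lien.
Among the remaining liens, by effective date: A (1 April 2023), E (27 May 2023), C (15 June 2023), F (14 May 2025), G (2 November 2025), B (15 June 2026).
C would otherwise be senior to G, so under the subordination agreement C and G exchange positions.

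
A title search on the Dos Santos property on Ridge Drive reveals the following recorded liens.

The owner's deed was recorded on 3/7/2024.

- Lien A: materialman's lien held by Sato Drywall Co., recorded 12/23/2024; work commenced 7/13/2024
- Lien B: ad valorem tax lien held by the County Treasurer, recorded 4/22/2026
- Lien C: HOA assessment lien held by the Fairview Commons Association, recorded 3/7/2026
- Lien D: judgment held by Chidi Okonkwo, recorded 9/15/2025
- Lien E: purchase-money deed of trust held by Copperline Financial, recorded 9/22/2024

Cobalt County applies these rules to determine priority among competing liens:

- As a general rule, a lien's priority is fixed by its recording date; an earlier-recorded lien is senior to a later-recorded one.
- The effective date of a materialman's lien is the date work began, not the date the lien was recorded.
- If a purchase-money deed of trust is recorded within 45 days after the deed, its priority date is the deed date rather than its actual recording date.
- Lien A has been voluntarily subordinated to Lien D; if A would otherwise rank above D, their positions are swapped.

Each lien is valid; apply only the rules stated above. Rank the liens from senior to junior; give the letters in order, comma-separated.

D, E, A, C, B

Adjusting effective dates: A relates back to 7/13/2024 (work commenced); E missed the 45-day window (199 days after the deed), so its recording date stands.
By effective date, earliest first: A (7/13/2024), E (9/22/2024), D (9/15/2025), C (3/7/2026), B (4/22/2026).
A would otherwise be senior to D, so under the subordination agreement A and D exchange positions.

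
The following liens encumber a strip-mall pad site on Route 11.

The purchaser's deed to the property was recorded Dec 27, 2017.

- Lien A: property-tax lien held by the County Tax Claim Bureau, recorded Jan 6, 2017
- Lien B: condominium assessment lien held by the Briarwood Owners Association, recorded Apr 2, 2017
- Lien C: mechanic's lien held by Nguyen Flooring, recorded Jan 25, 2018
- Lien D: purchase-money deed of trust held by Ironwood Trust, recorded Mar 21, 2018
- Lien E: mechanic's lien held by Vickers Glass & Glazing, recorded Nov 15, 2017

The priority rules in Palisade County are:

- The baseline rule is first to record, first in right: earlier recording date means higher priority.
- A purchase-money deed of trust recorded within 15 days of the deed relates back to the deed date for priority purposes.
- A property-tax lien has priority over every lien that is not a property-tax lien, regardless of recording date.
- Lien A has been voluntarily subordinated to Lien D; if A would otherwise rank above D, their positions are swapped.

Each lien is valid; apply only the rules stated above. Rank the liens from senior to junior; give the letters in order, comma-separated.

Effective dates: D was recorded 84 days after the deed — beyond 15 days — so no relation-back applies.
A, as a property-tax lien, has superpriority and ranks first.
Remaining liens by effective date: B (Apr 2, 2017), E (Nov 15, 2017), C (Jan 25, 2018), D (Mar 21, 2018).
The subordination applies — A was senior to D — so A and D swap.

D, B, E, C, A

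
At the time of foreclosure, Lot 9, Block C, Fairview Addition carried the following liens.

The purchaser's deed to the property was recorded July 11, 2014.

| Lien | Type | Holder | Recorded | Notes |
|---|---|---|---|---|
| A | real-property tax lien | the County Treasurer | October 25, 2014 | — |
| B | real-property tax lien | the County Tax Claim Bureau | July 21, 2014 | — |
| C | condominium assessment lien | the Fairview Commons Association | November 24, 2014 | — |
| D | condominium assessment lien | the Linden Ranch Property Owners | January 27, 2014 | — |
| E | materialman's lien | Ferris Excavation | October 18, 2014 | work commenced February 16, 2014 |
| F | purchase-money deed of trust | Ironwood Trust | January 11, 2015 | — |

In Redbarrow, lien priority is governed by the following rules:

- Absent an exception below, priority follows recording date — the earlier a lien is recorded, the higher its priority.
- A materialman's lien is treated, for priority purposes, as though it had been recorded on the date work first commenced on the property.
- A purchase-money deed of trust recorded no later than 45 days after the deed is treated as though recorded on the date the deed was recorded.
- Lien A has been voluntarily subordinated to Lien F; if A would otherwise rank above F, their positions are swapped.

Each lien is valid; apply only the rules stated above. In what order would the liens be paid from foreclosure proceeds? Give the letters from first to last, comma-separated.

Effective dates: E's effective date is February 16, 2014, when work began; F was recorded 184 days after the deed — beyond 45 days — so no relation-back applies.
Ordering by effective date: D (January 27, 2014), E (February 16, 2014), B (July 21, 2014), A (October 25, 2014), C (November 24, 2014), F (January 11, 2015).
A would otherwise be senior to F, so under the subordination agreement A and F exchange positions.

D, E, B, F, C, A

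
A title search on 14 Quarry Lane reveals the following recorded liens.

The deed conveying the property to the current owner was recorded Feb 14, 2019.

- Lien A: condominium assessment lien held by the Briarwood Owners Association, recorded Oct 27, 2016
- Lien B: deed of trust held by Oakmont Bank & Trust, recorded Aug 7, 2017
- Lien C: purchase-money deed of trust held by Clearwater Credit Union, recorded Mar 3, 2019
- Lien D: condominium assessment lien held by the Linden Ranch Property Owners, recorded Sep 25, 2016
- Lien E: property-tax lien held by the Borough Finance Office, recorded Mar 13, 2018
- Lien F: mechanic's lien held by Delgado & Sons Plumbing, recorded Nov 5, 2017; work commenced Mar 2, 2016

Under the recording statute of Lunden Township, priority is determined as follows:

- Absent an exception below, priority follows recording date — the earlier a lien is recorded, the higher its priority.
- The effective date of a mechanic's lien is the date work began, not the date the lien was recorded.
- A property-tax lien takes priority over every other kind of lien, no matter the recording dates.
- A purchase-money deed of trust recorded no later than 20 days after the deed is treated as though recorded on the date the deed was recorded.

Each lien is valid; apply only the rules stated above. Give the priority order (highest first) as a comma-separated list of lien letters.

E, F, D, A, B, C

First, effective dates: C was recorded within the 20-day window, so its effective date is the deed date Feb 14, 2019; F is treated as recorded Mar 2, 2016, the work-commencement date.
E is a property-tax lien and takes priority over every other lien.
The other liens, earliest effective date first: F (Mar 2, 2016), D (Sep 25, 2016), A (Oct 27, 2016), B (Aug 7, 2017), C (Feb 14, 2019).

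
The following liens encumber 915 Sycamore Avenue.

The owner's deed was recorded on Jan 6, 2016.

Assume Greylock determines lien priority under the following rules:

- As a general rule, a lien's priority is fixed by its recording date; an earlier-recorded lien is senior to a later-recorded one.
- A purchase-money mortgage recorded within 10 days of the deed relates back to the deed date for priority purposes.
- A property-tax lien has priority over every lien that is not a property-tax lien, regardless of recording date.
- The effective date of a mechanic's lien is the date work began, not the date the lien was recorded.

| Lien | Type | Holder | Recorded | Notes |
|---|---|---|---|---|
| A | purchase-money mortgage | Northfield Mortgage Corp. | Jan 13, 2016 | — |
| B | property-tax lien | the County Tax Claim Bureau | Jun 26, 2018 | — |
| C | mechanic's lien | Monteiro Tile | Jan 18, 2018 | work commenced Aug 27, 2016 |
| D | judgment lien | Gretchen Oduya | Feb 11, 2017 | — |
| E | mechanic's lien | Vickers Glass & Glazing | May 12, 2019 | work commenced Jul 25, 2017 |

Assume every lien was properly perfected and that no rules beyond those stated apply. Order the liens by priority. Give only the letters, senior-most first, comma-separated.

B, A, C, D, E

Effective dates: A was recorded within the 10-day window, so its effective date is the deed date Jan 6, 2016; C relates back to Aug 27, 2016 (work commenced); E relates back to Jul 25, 2017 (work commenced).
B is a property-tax lien and takes priority over every other lien.
Ordering the rest by effective date: A (Jan 6, 2016), C (Aug 27, 2016), D (Feb 11, 2017), E (Jul 25, 2017).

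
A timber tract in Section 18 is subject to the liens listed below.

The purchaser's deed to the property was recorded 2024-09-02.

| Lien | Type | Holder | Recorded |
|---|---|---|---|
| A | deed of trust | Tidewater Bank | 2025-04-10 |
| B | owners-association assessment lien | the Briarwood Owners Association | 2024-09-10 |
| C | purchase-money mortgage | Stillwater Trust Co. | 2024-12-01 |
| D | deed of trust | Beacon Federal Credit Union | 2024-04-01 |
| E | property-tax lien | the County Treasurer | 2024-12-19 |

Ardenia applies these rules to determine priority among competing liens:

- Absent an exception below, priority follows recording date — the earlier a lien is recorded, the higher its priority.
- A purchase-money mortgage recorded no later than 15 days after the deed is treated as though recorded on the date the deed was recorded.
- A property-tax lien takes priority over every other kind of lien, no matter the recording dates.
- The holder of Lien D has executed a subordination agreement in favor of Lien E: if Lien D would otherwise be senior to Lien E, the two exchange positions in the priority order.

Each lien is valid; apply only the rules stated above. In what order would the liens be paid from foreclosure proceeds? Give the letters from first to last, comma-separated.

Effective dates after the stated exceptions: C was recorded 90 days after the deed, outside the 15-day window, so it keeps its recording date.
As a property-tax lien, E is senior to every other lien.
The other liens, earliest effective date first: D (2024-04-01), B (2024-09-10), C (2024-12-01), A (2025-04-10).
D is already junior to E, so the subordination agreement changes nothing.

E, D, B, C, A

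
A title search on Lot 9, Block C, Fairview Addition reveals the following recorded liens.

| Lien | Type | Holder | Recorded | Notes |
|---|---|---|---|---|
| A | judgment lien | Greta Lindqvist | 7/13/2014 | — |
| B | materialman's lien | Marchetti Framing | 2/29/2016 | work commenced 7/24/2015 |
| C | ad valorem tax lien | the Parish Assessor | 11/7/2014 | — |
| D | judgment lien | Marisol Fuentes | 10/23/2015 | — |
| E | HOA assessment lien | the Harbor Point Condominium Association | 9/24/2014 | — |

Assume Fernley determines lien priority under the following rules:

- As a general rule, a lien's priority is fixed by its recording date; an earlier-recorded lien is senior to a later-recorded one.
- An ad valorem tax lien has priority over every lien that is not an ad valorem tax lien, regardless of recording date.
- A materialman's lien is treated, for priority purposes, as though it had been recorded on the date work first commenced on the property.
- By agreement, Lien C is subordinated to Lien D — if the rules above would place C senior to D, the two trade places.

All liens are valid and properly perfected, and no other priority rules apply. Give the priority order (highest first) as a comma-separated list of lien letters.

D, A, E, B, C

Adjusting effective dates: B's effective date is 7/24/2015, when work began.
C is an ad valorem tax lien and takes priority over every other lien.
Ordering the rest by effective date: A (7/13/2014), E (9/24/2014), B (7/24/2015), D (10/23/2015).
The subordination applies — C was senior to D — so C and D swap.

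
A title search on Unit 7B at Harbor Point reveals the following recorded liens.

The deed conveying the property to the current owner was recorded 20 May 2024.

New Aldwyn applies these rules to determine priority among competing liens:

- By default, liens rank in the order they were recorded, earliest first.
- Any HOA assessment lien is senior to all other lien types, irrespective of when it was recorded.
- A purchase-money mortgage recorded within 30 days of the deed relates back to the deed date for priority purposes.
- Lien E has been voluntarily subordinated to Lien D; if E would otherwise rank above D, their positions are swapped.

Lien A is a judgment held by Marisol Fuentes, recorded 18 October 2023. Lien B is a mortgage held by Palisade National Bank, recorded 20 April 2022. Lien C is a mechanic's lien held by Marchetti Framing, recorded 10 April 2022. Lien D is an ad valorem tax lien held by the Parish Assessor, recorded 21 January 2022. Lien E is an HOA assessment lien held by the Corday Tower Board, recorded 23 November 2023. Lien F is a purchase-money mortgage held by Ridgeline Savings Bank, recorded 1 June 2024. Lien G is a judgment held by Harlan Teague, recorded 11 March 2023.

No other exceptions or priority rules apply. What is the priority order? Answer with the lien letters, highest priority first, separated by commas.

D, E, C, B, G, A, F

Effective dates after the stated exceptions: F was recorded within the 30-day window, so its effective date is the deed date 20 May 2024.
E, as an HOA assessment lien, has superpriority and ranks first.
Ordering the rest by effective date: D (21 January 2022), C (10 April 2022), B (20 April 2022), G (11 March 2023), A (18 October 2023), F (20 May 2024).
The subordination applies — E was senior to D — so E and D swap.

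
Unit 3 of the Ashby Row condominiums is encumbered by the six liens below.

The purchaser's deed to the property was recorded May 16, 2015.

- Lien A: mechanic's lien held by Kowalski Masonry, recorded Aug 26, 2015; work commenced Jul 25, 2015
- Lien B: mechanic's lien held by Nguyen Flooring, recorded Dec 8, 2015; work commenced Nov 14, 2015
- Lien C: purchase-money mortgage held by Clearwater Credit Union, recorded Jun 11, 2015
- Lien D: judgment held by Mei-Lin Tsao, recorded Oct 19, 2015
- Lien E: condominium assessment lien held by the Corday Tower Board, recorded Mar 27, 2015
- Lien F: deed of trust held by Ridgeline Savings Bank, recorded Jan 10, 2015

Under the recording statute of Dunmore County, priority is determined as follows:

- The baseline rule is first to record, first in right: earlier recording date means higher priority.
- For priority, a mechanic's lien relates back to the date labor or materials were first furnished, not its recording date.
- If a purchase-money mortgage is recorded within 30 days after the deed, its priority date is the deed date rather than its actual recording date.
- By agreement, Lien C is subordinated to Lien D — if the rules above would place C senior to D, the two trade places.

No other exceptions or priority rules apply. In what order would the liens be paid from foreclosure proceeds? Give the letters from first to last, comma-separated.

F, E, D, A, C, B

Effective dates after the stated exceptions: A is treated as recorded Jul 25, 2015, the work-commencement date; B's effective date is Nov 14, 2015, when work began; C was recorded within the 30-day window, so its effective date is the deed date May 16, 2015.
Sorted by effective date: F (Jan 10, 2015), E (Mar 27, 2015), C (May 16, 2015), A (Jul 25, 2015), D (Oct 19, 2015), B (Nov 14, 2015).
C is senior to D before the subordination, so the two trade places.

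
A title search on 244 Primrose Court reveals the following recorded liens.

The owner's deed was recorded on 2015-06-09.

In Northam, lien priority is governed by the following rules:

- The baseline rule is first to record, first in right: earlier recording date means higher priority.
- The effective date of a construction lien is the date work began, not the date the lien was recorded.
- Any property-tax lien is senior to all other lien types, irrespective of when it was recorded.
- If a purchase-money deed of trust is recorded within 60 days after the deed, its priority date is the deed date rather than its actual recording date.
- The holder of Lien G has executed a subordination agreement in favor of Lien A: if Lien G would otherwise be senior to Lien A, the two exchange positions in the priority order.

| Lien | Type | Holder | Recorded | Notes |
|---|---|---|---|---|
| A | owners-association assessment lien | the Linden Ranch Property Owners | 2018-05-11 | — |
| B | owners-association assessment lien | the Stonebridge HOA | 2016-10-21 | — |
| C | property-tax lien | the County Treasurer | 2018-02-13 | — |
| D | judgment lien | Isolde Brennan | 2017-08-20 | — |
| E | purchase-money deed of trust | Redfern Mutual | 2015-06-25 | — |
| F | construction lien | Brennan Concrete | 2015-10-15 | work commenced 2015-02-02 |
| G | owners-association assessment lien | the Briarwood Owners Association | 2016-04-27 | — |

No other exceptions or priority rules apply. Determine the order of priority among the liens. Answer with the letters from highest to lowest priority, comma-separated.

C, F, E, A, B, D, G

Adjusting effective dates: E's effective date is the deed date, 2015-06-09; F's effective date is 2015-02-02, when work began.
As a property-tax lien, C is senior to every other lien.
Among the remaining liens, by effective date: F (2015-02-02), E (2015-06-09), G (2016-04-27), B (2016-10-21), D (2017-08-20), A (2018-05-11).
G is senior to A before the subordination, so the two trade places.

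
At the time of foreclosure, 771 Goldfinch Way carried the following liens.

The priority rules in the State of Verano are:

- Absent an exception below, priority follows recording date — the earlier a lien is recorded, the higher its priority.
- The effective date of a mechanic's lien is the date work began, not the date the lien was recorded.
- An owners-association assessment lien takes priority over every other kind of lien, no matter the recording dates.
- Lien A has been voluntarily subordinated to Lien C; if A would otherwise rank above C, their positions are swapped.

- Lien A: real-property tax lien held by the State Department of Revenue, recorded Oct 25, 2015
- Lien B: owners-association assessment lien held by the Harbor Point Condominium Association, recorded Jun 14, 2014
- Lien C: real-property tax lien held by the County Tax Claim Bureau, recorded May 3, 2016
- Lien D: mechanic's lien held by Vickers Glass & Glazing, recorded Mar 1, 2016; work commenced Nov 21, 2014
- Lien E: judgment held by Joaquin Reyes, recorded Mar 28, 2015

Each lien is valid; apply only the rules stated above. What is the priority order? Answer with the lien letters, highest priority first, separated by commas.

Adjusting effective dates: D's effective date is Nov 21, 2014, when work began.
B is an owners-association assessment lien and takes priority over every other lien.
Among the remaining liens, by effective date: D (Nov 21, 2014), E (Mar 28, 2015), A (Oct 25, 2015), C (May 3, 2016).
The subordination applies — A was senior to C — so A and C swap.

B, D, E, C, A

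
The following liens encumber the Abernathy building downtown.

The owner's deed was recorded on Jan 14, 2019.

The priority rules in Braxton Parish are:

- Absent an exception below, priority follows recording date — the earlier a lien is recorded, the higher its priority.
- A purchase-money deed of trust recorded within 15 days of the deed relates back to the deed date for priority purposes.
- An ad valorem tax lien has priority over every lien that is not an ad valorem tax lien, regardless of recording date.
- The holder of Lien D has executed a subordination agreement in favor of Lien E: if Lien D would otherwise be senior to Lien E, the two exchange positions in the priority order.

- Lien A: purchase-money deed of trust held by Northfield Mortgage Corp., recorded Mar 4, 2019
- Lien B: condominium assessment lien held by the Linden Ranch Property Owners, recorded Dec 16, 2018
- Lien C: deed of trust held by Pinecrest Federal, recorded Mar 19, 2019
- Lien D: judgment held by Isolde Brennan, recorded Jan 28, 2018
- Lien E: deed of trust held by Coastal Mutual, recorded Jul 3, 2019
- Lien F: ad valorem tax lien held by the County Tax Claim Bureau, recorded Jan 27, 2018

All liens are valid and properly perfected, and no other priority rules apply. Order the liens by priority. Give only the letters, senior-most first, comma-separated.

F, E, B, A, C, D

Adjusting effective dates: A missed the 15-day window (49 days after the deed), so its recording date stands.
F is an ad valorem tax lien, so it outranks all other liens regardless of date.
Ordering the rest by effective date: D (Jan 28, 2018), B (Dec 16, 2018), A (Mar 4, 2019), C (Mar 19, 2019), E (Jul 3, 2019).
D is senior to E before the subordination, so the two trade places.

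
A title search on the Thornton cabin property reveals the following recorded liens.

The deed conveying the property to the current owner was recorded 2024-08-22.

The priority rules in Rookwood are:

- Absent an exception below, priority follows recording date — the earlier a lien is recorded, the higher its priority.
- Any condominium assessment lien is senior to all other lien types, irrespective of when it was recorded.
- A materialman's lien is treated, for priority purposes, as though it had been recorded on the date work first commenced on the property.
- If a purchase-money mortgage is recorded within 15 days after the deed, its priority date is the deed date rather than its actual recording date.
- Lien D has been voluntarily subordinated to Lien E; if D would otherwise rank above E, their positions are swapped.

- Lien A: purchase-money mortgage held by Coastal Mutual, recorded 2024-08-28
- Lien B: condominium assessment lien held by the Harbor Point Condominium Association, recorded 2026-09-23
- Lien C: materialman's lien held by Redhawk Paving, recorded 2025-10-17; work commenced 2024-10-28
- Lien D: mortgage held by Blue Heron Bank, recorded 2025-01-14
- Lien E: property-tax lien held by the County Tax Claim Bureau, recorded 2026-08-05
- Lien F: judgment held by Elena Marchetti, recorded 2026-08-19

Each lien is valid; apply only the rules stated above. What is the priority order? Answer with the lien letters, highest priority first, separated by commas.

Effective dates: A's effective date is the deed date, 2024-08-22; C's effective date is 2024-10-28, when work began.
B, as a condominium assessment lien, has superpriority and ranks first.
The other liens, earliest effective date first: A (2024-08-22), C (2024-10-28), D (2025-01-14), E (2026-08-05), F (2026-08-19).
D is senior to E before the subordination, so the two trade places.

B, A, C, E, D, F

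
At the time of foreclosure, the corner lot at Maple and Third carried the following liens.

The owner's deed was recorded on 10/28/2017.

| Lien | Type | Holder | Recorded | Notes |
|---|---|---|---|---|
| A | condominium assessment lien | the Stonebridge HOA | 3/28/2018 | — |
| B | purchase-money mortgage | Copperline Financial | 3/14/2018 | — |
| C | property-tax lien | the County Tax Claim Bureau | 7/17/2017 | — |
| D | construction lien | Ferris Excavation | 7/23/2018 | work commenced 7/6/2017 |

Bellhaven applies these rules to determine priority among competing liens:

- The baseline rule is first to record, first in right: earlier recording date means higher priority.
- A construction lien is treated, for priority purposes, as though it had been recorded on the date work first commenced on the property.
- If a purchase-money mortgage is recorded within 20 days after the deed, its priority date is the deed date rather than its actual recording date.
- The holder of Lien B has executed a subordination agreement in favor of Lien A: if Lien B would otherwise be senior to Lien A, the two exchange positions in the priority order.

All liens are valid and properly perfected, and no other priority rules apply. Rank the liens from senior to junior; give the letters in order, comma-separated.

D, C, A, B

Adjusting effective dates: B missed the 20-day window (137 days after the deed), so its recording date stands; D relates back to 7/6/2017 (work commenced).
Ordering by effective date: D (7/6/2017), C (7/17/2017), B (3/14/2018), A (3/28/2018).
B is senior to A before the subordination, so the two trade places.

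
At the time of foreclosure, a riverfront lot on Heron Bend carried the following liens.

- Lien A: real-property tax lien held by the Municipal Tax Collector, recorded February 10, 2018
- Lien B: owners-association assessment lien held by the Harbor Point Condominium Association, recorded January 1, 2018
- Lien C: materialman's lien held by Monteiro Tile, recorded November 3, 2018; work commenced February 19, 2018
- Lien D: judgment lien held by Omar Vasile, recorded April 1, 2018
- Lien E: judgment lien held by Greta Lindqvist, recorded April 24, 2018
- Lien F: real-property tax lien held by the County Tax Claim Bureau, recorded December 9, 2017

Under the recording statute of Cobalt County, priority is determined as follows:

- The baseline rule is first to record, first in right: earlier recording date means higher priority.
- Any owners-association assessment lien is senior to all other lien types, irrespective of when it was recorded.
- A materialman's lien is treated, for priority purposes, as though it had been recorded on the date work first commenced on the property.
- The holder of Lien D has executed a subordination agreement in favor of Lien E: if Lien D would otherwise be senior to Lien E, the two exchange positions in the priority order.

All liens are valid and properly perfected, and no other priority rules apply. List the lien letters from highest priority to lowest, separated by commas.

Adjusting effective dates: C is treated as recorded February 19, 2018, the work-commencement date.
B is an owners-association assessment lien and takes priority over every other lien.
Remaining liens by effective date: F (December 9, 2017), A (February 10, 2018), C (February 19, 2018), D (April 1, 2018), E (April 24, 2018).
Because D would otherwise rank above E, the subordination swaps them.

B, F, A, C, E, D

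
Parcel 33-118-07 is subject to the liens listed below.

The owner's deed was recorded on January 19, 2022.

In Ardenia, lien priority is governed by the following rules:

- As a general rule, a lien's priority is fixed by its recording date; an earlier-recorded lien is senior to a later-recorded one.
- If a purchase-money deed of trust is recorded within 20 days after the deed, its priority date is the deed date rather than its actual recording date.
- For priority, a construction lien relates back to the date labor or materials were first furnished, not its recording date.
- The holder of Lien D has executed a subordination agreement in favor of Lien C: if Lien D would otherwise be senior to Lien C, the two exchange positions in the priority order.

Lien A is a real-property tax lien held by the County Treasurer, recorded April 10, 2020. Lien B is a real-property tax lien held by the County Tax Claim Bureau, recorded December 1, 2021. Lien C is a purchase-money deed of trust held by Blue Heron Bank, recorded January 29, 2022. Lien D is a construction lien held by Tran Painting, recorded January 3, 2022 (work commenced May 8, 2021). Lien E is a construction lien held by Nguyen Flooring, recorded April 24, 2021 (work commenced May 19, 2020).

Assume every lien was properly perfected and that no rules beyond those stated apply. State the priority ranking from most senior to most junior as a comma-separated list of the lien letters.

A, E, C, B, D

Effective dates: C's effective date is the deed date, January 19, 2022; D relates back to May 8, 2021 (work commenced); E relates back to May 19, 2020 (work commenced).
By effective date, earliest first: A (April 10, 2020), E (May 19, 2020), D (May 8, 2021), B (December 1, 2021), C (January 19, 2022).
Because D would otherwise rank above C, the subordination swaps them.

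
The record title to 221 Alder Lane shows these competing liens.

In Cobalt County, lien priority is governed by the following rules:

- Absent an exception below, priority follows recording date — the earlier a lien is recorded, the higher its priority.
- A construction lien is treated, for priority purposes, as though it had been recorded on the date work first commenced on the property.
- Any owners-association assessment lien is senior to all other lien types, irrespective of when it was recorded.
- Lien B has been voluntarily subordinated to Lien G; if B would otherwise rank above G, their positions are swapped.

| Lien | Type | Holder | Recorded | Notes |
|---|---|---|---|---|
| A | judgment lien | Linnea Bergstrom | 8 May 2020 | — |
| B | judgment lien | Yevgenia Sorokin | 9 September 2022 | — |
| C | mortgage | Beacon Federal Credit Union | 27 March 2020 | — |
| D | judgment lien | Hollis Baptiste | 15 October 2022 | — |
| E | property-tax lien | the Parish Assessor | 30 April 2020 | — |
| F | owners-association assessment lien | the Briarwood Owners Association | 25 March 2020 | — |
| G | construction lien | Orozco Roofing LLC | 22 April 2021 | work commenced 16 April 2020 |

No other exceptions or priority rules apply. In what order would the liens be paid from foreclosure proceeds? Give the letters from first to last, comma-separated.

F, C, G, E, A, B, D

Effective dates: G's effective date is 16 April 2020, when work began.
As an owners-association assessment lien, F is senior to every other lien.
Remaining liens by effective date: C (27 March 2020), G (16 April 2020), E (30 April 2020), A (8 May 2020), B (9 September 2022), D (15 October 2022).
B is already junior to G, so the subordination agreement changes nothing.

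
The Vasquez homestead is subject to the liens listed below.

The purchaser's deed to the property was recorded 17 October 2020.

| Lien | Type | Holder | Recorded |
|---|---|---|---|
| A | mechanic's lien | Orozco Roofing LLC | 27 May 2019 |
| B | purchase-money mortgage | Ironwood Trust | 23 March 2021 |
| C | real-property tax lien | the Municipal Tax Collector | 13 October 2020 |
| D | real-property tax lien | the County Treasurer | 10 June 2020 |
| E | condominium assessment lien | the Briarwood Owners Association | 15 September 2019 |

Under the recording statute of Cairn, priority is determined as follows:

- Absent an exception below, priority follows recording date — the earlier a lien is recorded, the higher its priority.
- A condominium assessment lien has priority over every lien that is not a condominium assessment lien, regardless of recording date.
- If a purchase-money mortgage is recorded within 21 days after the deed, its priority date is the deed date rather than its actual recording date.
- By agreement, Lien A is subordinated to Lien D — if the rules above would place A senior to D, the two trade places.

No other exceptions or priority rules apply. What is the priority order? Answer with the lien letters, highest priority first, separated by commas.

E, D, A, C, B

First, effective dates: B missed the 21-day window (157 days after the deed), so its recording date stands.
E is a condominium assessment lien, so it outranks all other liens regardless of date.
Remaining liens by effective date: A (27 May 2019), D (10 June 2020), C (13 October 2020), B (23 March 2021).
A would otherwise be senior to D, so under the subordination agreement A and D exchange positions.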